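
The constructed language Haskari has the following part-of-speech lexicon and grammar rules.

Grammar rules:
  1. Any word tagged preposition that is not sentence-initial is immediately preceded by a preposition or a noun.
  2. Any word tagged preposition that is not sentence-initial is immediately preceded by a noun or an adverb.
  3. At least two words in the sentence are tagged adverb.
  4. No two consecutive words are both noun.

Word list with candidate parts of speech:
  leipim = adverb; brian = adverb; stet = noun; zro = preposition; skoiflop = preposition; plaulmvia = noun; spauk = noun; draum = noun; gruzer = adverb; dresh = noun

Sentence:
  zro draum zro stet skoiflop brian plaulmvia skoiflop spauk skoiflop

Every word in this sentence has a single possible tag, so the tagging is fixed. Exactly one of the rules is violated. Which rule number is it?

3

Fixed tagging: preposition noun preposition noun preposition adverb noun preposition noun preposition.
Applying the rules: R1 holds, R2 holds, R3 violated, R4 holds.
Only rule 3 fails.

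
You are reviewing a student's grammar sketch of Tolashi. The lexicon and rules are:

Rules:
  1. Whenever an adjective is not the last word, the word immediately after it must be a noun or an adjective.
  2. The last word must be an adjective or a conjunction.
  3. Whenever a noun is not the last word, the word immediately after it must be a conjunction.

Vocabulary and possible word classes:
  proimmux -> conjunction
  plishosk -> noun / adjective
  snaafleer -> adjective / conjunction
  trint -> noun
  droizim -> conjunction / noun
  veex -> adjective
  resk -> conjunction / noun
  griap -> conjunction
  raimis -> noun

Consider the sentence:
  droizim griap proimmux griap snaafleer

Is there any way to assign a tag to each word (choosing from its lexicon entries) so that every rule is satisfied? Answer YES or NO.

Candidates per position — 1:droizim {conjunction,noun}; 2:griap {conjunction}; 3:proimmux {conjunction}; 4:griap {conjunction}; 5:snaafleer {adjective,conjunction}.
One satisfying assignment: noun conjunction conjunction conjunction conjunction.
Checking: rule 1 holds; rule 2 holds; rule 3 holds.

YES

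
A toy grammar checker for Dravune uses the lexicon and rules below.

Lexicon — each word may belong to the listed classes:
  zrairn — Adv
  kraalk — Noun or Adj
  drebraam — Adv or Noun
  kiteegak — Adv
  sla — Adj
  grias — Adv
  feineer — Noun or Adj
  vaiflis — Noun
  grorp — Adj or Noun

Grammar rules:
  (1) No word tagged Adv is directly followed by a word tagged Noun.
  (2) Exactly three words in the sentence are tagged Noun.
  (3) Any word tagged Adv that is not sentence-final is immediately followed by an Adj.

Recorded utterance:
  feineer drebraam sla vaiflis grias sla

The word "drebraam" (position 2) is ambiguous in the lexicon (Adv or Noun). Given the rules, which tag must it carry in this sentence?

Candidates per position — 1:feineer {Noun,Adj}; 2:drebraam {Adv,Noun}; 3:sla {Adj}; 4:vaiflis {Noun}; 5:grias {Adv}; 6:sla {Adj}.
At position 1, choosing Adj makes rule 2 impossible to satisfy; hence Noun.
At position 2, choosing Adv makes rule 2 impossible to satisfy; hence Noun.
The only consistent sequence is: Noun Noun Adj Noun Adv Adj.
Rule-by-rule: rule 1 holds; rule 2 holds; rule 3 holds.

Noun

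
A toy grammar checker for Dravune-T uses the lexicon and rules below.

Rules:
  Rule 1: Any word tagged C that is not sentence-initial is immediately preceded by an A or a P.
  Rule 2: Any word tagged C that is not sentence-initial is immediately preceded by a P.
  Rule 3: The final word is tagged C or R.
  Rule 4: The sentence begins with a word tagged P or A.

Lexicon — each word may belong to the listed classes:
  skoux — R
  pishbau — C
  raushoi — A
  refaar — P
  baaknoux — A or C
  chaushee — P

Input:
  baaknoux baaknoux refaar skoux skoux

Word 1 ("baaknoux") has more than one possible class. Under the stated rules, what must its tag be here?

A

Candidates per position — 1:baaknoux {A,C}; 2:baaknoux {A,C}; 3:refaar {P}; 4:skoux {R}; 5:skoux {R}.
If word 1 were C, no tagging could satisfy rule 4; so word 1 is A.
If word 2 were C, no tagging could satisfy rule 2; so word 2 is A.
So the tagging must be: A A P R R.
Check: rule 1 ok; rule 2 ok; rule 3 ok; rule 4 ok.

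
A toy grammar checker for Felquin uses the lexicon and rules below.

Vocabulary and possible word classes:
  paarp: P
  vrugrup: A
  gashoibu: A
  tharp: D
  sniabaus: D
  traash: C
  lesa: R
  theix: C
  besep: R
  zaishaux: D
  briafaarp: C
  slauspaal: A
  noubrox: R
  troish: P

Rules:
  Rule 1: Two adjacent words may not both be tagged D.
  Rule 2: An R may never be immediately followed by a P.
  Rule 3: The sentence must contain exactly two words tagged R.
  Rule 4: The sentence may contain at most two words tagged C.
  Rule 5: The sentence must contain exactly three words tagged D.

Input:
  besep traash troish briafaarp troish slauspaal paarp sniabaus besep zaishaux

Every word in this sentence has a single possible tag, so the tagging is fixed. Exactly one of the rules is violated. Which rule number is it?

5

Fixed tagging: R C P C P A P D R D.
Rule check: R1 holds, R2 holds, R3 holds, R4 holds, R5 violated.
Only rule 5 fails.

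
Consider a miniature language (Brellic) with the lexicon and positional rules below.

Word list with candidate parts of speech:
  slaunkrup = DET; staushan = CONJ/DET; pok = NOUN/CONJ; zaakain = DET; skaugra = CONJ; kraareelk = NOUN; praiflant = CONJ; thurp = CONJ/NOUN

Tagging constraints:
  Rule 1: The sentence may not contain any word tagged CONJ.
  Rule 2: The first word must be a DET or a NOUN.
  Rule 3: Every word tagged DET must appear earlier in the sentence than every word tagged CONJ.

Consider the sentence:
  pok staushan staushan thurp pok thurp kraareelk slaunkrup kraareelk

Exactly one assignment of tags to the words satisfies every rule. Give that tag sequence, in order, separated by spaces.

Candidates per position — 1:pok {NOUN,CONJ}; 2:staushan {CONJ,DET}; 3:staushan {CONJ,DET}; 4:thurp {CONJ,NOUN}; 5:pok {NOUN,CONJ}; 6:thurp {CONJ,NOUN}; 7:kraareelk {NOUN}; 8:slaunkrup {DET}; 9:kraareelk {NOUN}.
Position 1: CONJ is ruled out by rule 1; that leaves NOUN.
Position 2: CONJ is ruled out by rule 1; that leaves DET.
Position 3: CONJ is ruled out by rule 1; that leaves DET.
Position 4: CONJ is ruled out by rule 1; that leaves NOUN.
Position 5: CONJ is ruled out by rule 1; that leaves NOUN.
Position 6: CONJ is ruled out by rule 1; that leaves NOUN.
That leaves exactly one tagging: NOUN DET DET NOUN NOUN NOUN NOUN DET NOUN.
Rule-by-rule: rule 1 holds; rule 2 holds; rule 3 holds.

NOUN DET DET NOUN NOUN NOUN NOUN DET NOUN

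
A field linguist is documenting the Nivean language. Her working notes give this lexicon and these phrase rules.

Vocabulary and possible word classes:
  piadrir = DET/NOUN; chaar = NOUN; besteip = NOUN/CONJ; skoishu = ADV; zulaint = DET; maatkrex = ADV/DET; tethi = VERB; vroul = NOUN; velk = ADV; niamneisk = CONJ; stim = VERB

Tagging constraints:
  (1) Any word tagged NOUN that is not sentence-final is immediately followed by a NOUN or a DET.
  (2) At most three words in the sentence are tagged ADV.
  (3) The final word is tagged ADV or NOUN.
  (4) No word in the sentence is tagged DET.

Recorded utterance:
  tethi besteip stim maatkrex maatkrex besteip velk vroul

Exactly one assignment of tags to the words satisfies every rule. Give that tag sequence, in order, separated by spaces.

Candidates per position — 1:tethi {VERB}; 2:besteip {NOUN,CONJ}; 3:stim {VERB}; 4:maatkrex {ADV,DET}; 5:maatkrex {ADV,DET}; 6:besteip {NOUN,CONJ}; 7:velk {ADV}; 8:vroul {NOUN}.
Word 2 cannot be NOUN — rule 1 would then fail for every completion. It is CONJ.
Word 4 cannot be DET — rule 4 would then fail for every completion. It is ADV.
Word 5 cannot be DET — rule 4 would then fail for every completion. It is ADV.
Word 6 cannot be NOUN — rule 1 would then fail for every completion. It is CONJ.
That leaves exactly one tagging: VERB CONJ VERB ADV ADV CONJ ADV NOUN.
Rule-by-rule: rule 1 ✓; rule 2 ✓; rule 3 ✓; rule 4 ✓.

VERB CONJ VERB ADV ADV CONJ ADV NOUN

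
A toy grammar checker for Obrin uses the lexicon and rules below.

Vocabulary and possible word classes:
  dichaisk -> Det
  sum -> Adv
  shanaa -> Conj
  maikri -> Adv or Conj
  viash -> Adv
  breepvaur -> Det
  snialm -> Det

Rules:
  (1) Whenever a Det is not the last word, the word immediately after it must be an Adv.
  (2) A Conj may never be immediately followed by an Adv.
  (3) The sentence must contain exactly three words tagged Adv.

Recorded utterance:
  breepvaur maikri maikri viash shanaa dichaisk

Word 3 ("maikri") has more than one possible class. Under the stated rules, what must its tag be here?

Adv

Candidates per position — 1:breepvaur {Det}; 2:maikri {Adv,Conj}; 3:maikri {Adv,Conj}; 4:viash {Adv}; 5:shanaa {Conj}; 6:dichaisk {Det}.
If word 2 were Conj, no tagging could satisfy rule 1; so word 2 is Adv.
If word 3 were Conj, no tagging could satisfy rule 2; so word 3 is Adv.
That leaves exactly one tagging: Det Adv Adv Adv Conj Det.
Verifying each rule — rule 1 ok; rule 2 ok; rule 3 ok.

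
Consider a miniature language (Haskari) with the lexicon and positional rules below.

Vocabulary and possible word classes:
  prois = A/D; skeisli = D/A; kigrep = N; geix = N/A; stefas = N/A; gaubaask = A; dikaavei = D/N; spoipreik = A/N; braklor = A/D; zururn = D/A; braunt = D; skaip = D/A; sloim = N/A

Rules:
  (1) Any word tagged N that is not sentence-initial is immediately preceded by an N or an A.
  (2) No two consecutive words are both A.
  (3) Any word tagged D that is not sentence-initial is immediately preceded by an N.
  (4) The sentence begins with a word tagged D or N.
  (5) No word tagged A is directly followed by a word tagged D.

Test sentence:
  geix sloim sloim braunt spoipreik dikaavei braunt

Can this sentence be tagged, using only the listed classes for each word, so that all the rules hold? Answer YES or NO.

Candidates per position — 1:geix {N,A}; 2:sloim {N,A}; 3:sloim {N,A}; 4:braunt {D}; 5:spoipreik {A,N}; 6:dikaavei {D,N}; 7:braunt {D}.
One satisfying assignment: N N N D A N D.
Checking: rule 1 satisfied; rule 2 satisfied; rule 3 satisfied; rule 4 satisfied; rule 5 satisfied.

YES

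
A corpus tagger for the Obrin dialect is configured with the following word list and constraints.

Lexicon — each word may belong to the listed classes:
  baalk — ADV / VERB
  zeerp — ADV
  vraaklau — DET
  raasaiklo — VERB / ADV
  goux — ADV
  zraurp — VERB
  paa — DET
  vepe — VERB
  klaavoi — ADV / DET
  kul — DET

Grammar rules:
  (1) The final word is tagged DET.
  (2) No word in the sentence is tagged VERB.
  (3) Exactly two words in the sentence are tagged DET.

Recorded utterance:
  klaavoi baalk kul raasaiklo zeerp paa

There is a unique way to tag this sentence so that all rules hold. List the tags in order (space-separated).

Candidates per position — 1:klaavoi {ADV,DET}; 2:baalk {ADV,VERB}; 3:kul {DET}; 4:raasaiklo {VERB,ADV}; 5:zeerp {ADV}; 6:paa {DET}.
If word 1 were DET, no tagging could satisfy rule 3; so word 1 is ADV.
If word 2 were VERB, no tagging could satisfy rule 2; so word 2 is ADV.
If word 4 were VERB, no tagging could satisfy rule 2; so word 4 is ADV.
The unique satisfying tagging is: ADV ADV DET ADV ADV DET.
Verifying each rule — rule 1 ok; rule 2 ok; rule 3 ok.

ADV ADV DET ADV ADV DET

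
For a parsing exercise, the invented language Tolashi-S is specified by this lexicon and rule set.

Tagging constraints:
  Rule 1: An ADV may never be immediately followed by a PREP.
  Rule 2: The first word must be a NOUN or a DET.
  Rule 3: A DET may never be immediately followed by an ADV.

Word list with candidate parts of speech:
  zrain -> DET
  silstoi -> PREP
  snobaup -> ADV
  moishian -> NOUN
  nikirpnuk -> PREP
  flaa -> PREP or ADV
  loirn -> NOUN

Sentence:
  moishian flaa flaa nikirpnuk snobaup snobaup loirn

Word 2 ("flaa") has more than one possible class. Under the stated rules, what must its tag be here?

PREP

Candidates per position — 1:moishian {NOUN}; 2:flaa {PREP,ADV}; 3:flaa {PREP,ADV}; 4:nikirpnuk {PREP}; 5:snobaup {ADV}; 6:snobaup {ADV}; 7:loirn {NOUN}.
Word 2 cannot be ADV — rule 1 would then fail for every completion. It is PREP.
Word 3 cannot be ADV — rule 1 would then fail for every completion. It is PREP.
So the tagging must be: NOUN PREP PREP PREP ADV ADV NOUN.
Rule-by-rule: rule 1 ✓; rule 2 ✓; rule 3 ✓.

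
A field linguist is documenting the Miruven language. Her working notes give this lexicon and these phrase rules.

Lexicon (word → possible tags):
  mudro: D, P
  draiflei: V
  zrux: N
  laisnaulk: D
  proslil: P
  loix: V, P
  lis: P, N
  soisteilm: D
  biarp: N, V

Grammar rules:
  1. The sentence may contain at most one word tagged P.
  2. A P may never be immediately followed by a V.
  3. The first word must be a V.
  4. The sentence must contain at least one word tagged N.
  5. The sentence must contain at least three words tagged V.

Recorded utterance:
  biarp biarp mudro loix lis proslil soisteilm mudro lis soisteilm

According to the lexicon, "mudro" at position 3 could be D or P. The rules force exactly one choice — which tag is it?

D

Candidates per position — 1:biarp {N,V}; 2:biarp {N,V}; 3:mudro {D,P}; 4:loix {V,P}; 5:lis {P,N}; 6:proslil {P}; 7:soisteilm {D}; 8:mudro {D,P}; 9:lis {P,N}; 10:soisteilm {D}.
If word 1 were N, no tagging could satisfy rule 3; so word 1 is V.
If word 2 were N, no tagging could satisfy rule 5; so word 2 is V.
If word 3 were P, no tagging could satisfy rule 1; so word 3 is D.
If word 4 were P, no tagging could satisfy rule 1; so word 4 is V.
If word 5 were P, no tagging could satisfy rule 1; so word 5 is N.
If word 8 were P, no tagging could satisfy rule 1; so word 8 is D.
If word 9 were P, no tagging could satisfy rule 1; so word 9 is N.
So the tagging must be: V V D V N P D D N D.
Check: rule 1 holds; rule 2 holds; rule 3 holds; rule 4 holds; rule 5 holds.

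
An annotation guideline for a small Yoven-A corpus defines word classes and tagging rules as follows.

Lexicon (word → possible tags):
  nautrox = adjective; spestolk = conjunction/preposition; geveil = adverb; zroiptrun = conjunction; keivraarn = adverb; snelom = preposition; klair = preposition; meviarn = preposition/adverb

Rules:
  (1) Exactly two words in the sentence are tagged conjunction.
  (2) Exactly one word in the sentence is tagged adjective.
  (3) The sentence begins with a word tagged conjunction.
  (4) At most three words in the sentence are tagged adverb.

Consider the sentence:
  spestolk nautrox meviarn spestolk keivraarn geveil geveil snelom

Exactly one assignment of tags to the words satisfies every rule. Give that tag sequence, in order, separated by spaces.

conjunction adjective preposition conjunction adverb adverb adverb preposition

Candidates per position — 1:spestolk {conjunction,preposition}; 2:nautrox {adjective}; 3:meviarn {preposition,adverb}; 4:spestolk {conjunction,preposition}; 5:keivraarn {adverb}; 6:geveil {adverb}; 7:geveil {adverb}; 8:snelom {preposition}.
Position 1: preposition is ruled out by rule 1; that leaves conjunction.
Position 3: adverb is ruled out by rule 4; that leaves preposition.
Position 4: preposition is ruled out by rule 1; that leaves conjunction.
So the tagging must be: conjunction adjective preposition conjunction adverb adverb adverb preposition.
Check: rule 1 holds; rule 2 holds; rule 3 holds; rule 4 holds.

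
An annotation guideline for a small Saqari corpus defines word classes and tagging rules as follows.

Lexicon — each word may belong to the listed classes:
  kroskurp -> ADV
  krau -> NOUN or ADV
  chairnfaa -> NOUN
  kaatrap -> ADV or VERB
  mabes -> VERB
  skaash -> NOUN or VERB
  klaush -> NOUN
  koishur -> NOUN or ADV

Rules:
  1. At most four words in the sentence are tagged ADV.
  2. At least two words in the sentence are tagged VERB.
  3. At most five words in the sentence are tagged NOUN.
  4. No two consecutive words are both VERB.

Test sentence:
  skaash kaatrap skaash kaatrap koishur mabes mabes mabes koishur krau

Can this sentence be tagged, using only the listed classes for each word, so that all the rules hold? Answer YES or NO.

Candidates per position — 1:skaash {NOUN,VERB}; 2:kaatrap {ADV,VERB}; 3:skaash {NOUN,VERB}; 4:kaatrap {ADV,VERB}; 5:koishur {NOUN,ADV}; 6:mabes {VERB}; 7:mabes {VERB}; 8:mabes {VERB}; 9:koishur {NOUN,ADV}; 10:krau {NOUN,ADV}.
Rule 4 cannot be satisfied by any choice of tags from the lexicon.
So there is no consistent tagging.

NO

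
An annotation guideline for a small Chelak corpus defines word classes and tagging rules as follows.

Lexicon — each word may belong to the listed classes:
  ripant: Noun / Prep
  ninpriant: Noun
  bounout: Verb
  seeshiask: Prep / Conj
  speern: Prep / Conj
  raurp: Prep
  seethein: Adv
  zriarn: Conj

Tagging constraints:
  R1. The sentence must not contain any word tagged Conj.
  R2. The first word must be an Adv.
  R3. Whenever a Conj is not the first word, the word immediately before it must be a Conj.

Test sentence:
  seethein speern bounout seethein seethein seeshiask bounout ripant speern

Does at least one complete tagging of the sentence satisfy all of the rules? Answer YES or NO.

YES

Candidates per position — 1:seethein {Adv}; 2:speern {Prep,Conj}; 3:bounout {Verb}; 4:seethein {Adv}; 5:seethein {Adv}; 6:seeshiask {Prep,Conj}; 7:bounout {Verb}; 8:ripant {Noun,Prep}; 9:speern {Prep,Conj}.
One satisfying assignment: Adv Prep Verb Adv Adv Prep Verb Noun Prep.
Verifying each rule — rule 1 satisfied; rule 2 satisfied; rule 3 satisfied.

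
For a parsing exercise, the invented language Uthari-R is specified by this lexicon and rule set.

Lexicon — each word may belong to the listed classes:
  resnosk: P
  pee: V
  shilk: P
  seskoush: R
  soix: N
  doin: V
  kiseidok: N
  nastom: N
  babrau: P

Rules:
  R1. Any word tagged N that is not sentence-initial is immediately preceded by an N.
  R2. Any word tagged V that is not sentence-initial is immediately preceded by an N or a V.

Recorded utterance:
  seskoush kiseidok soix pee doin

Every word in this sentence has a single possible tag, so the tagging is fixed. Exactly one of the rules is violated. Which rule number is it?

1

Fixed tagging: R N N V V.
Rule check: R1 ✗, R2 ✓.
Only rule 1 fails.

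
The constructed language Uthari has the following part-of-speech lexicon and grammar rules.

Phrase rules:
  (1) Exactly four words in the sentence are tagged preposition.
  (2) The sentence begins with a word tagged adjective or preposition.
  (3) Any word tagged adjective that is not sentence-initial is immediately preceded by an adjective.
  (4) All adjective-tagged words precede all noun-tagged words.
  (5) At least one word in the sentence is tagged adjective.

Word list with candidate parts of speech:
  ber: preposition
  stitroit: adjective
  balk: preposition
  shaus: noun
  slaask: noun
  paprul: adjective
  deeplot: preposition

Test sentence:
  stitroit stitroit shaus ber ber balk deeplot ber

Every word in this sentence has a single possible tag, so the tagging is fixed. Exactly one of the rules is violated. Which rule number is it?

Fixed tagging: adjective adjective noun preposition preposition preposition preposition preposition.
Rule check: R1 violated, R2 holds, R3 holds, R4 holds, R5 holds.
Only rule 1 fails.

1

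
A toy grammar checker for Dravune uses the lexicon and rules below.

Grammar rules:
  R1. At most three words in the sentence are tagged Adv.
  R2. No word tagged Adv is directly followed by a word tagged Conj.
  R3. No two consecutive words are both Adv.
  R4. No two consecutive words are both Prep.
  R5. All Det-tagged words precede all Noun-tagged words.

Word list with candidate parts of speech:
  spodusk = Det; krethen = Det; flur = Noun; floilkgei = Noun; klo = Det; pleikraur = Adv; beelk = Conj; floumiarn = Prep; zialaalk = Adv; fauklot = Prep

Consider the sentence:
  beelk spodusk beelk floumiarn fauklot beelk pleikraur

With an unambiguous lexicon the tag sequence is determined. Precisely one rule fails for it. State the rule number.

4

Fixed tagging: Conj Det Conj Prep Prep Conj Adv.
Applying the rules: R1 ✓, R2 ✓, R3 ✓, R4 ✗, R5 ✓.
Only rule 4 fails.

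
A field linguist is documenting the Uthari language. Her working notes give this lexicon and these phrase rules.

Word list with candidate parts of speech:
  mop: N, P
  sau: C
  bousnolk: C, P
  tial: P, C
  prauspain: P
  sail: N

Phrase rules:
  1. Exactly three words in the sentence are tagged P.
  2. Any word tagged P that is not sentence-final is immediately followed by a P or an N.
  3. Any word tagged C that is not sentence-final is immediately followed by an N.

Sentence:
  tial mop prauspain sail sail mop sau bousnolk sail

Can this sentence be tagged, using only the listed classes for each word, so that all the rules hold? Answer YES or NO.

NO

Candidates per position — 1:tial {P,C}; 2:mop {N,P}; 3:prauspain {P}; 4:sail {N}; 5:sail {N}; 6:mop {N,P}; 7:sau {C}; 8:bousnolk {C,P}; 9:sail {N}.
Rule 3 cannot be satisfied by any choice of tags from the lexicon.
So there is no consistent tagging.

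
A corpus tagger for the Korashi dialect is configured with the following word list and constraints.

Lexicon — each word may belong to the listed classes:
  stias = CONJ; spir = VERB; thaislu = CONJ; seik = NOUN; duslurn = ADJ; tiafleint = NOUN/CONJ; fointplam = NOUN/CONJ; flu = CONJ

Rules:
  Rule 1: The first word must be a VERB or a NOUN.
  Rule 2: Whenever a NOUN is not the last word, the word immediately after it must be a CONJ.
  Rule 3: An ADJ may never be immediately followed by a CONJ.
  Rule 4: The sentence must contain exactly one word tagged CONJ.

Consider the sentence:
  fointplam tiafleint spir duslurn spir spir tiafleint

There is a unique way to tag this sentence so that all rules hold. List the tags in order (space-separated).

Candidates per position — 1:fointplam {NOUN,CONJ}; 2:tiafleint {NOUN,CONJ}; 3:spir {VERB}; 4:duslurn {ADJ}; 5:spir {VERB}; 6:spir {VERB}; 7:tiafleint {NOUN,CONJ}.
Position 1: tagging it CONJ would leave rule 1 unsatisfiable, so it must be NOUN.
Position 2: tagging it NOUN would leave rule 2 unsatisfiable, so it must be CONJ.
Position 7: tagging it CONJ would leave rule 4 unsatisfiable, so it must be NOUN.
The unique satisfying tagging is: NOUN CONJ VERB ADJ VERB VERB NOUN.
Rule-by-rule: rule 1 satisfied; rule 2 satisfied; rule 3 satisfied; rule 4 satisfied.

NOUN CONJ VERB ADJ VERB VERB NOUN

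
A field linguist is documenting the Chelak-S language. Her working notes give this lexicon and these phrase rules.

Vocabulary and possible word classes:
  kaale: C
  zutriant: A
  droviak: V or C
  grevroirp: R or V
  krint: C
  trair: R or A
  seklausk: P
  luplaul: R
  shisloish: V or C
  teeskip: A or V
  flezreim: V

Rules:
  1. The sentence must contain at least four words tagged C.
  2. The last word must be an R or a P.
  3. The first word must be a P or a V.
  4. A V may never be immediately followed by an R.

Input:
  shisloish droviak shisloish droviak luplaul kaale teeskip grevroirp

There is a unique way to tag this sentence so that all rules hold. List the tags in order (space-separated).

Candidates per position — 1:shisloish {V,C}; 2:droviak {V,C}; 3:shisloish {V,C}; 4:droviak {V,C}; 5:luplaul {R}; 6:kaale {C}; 7:teeskip {A,V}; 8:grevroirp {R,V}.
At position 1, choosing C makes rule 3 impossible to satisfy; hence V.
At position 2, choosing V makes rule 1 impossible to satisfy; hence C.
At position 3, choosing V makes rule 1 impossible to satisfy; hence C.
At position 4, choosing V makes rule 1 impossible to satisfy; hence C.
At position 8, choosing V makes rule 2 impossible to satisfy; hence R.
At position 7, choosing V makes rule 4 impossible to satisfy; hence A.
The unique satisfying tagging is: V C C C R C A R.
Rule-by-rule: rule 1 holds; rule 2 holds; rule 3 holds; rule 4 holds.

V C C C R C A R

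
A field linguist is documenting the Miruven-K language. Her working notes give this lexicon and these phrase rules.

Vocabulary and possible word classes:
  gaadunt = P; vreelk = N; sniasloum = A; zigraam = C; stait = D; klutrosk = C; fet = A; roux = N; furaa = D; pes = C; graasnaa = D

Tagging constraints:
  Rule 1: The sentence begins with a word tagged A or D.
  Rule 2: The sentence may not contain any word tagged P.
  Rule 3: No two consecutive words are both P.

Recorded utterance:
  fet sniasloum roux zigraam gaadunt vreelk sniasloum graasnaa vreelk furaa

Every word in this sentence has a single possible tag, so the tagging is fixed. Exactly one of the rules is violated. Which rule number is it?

2

Fixed tagging: A A N C P N A D N D.
Applying the rules: R1 holds, R2 violated, R3 holds.
Only rule 2 fails.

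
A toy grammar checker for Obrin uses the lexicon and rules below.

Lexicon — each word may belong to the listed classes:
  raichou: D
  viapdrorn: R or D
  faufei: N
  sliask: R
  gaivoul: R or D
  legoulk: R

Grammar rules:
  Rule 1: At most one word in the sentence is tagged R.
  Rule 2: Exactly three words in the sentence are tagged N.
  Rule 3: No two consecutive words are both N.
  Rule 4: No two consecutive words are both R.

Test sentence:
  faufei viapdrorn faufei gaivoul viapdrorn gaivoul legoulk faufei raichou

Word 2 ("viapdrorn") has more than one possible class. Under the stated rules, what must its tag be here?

Candidates per position — 1:faufei {N}; 2:viapdrorn {R,D}; 3:faufei {N}; 4:gaivoul {R,D}; 5:viapdrorn {R,D}; 6:gaivoul {R,D}; 7:legoulk {R}; 8:faufei {N}; 9:raichou {D}.
Position 2: tagging it R would leave rule 1 unsatisfiable, so it must be D.
Position 4: tagging it R would leave rule 1 unsatisfiable, so it must be D.
Position 5: tagging it R would leave rule 1 unsatisfiable, so it must be D.
Position 6: tagging it R would leave rule 1 unsatisfiable, so it must be D.
So the tagging must be: N D N D D D R N D.
Rule-by-rule: rule 1 holds; rule 2 holds; rule 3 holds; rule 4 holds.

D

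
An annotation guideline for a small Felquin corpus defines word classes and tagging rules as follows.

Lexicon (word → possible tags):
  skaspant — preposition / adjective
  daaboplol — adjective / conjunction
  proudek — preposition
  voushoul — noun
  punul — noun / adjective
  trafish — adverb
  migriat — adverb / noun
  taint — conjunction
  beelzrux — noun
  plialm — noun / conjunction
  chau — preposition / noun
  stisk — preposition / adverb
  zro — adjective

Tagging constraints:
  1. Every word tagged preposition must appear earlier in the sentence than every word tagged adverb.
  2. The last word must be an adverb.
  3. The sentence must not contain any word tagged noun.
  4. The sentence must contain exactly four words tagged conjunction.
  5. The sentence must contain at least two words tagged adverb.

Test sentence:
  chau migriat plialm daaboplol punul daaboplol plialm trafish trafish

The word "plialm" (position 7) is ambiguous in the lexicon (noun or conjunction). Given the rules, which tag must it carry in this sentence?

Candidates per position — 1:chau {preposition,noun}; 2:migriat {adverb,noun}; 3:plialm {noun,conjunction}; 4:daaboplol {adjective,conjunction}; 5:punul {noun,adjective}; 6:daaboplol {adjective,conjunction}; 7:plialm {noun,conjunction}; 8:trafish {adverb}; 9:trafish {adverb}.
Position 1: noun is ruled out by rule 3; that leaves preposition.
Position 2: noun is ruled out by rule 3; that leaves adverb.
Position 3: noun is ruled out by rule 3; that leaves conjunction.
Position 4: adjective is ruled out by rule 4; that leaves conjunction.
Position 5: noun is ruled out by rule 3; that leaves adjective.
Position 6: adjective is ruled out by rule 4; that leaves conjunction.
Position 7: noun is ruled out by rule 3; that leaves conjunction.
The only consistent sequence is: preposition adverb conjunction conjunction adjective conjunction conjunction adverb adverb.
Rule-by-rule: rule 1 ok; rule 2 ok; rule 3 ok; rule 4 ok; rule 5 ok.

conjunction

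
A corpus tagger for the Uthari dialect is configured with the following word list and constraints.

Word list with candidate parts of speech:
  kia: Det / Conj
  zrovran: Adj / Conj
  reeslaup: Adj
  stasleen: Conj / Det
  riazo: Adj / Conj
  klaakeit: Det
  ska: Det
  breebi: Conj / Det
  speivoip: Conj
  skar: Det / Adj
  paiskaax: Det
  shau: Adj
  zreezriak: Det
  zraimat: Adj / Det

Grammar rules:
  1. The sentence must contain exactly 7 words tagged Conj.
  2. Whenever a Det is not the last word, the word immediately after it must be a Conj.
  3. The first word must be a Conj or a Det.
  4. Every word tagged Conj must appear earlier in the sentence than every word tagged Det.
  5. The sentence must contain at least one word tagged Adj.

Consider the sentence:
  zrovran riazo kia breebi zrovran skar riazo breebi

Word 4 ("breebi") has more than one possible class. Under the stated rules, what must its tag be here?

Conj

Candidates per position — 1:zrovran {Adj,Conj}; 2:riazo {Adj,Conj}; 3:kia {Det,Conj}; 4:breebi {Conj,Det}; 5:zrovran {Adj,Conj}; 6:skar {Det,Adj}; 7:riazo {Adj,Conj}; 8:breebi {Conj,Det}.
At position 1, choosing Adj makes rule 1 impossible to satisfy; hence Conj.
At position 2, choosing Adj makes rule 1 impossible to satisfy; hence Conj.
At position 3, choosing Det makes rule 1 impossible to satisfy; hence Conj.
At position 4, choosing Det makes rule 1 impossible to satisfy; hence Conj.
At position 5, choosing Adj makes rule 1 impossible to satisfy; hence Conj.
At position 7, choosing Adj makes rule 1 impossible to satisfy; hence Conj.
At position 8, choosing Det makes rule 1 impossible to satisfy; hence Conj.
At position 6, choosing Det makes rule 4 impossible to satisfy; hence Adj.
That leaves exactly one tagging: Conj Conj Conj Conj Conj Adj Conj Conj.
Rule-by-rule: rule 1 ✓; rule 2 ✓; rule 3 ✓; rule 4 ✓; rule 5 ✓.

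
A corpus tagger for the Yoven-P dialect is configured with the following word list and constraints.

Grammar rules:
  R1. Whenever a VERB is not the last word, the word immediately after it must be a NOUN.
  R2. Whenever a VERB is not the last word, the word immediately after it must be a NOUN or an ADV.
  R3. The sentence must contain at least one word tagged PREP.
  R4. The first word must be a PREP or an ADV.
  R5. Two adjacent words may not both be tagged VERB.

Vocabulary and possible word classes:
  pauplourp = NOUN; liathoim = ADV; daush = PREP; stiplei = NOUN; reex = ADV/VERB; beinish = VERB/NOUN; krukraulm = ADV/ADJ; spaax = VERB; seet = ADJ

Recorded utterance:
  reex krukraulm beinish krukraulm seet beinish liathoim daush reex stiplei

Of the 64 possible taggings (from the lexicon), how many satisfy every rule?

Candidates per position — 1:reex {ADV,VERB}; 2:krukraulm {ADV,ADJ}; 3:beinish {VERB,NOUN}; 4:krukraulm {ADV,ADJ}; 5:seet {ADJ}; 6:beinish {VERB,NOUN}; 7:liathoim {ADV}; 8:daush {PREP}; 9:reex {ADV,VERB}; 10:stiplei {NOUN}.
There are 64 candidate sequences in total.
Checking each against the rules leaves 8 sequences.
Count = 8.

8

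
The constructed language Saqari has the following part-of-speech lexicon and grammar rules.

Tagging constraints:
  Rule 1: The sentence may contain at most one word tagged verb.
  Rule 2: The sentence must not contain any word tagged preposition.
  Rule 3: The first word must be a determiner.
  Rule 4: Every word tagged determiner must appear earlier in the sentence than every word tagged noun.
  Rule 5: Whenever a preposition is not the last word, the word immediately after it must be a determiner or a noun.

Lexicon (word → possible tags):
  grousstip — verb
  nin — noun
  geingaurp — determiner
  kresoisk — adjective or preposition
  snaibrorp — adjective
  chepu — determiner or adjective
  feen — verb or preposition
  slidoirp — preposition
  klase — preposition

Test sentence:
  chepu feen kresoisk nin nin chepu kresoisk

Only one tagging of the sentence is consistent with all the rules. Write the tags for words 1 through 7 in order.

determiner verb adjective noun noun adjective adjective

Candidates per position — 1:chepu {determiner,adjective}; 2:feen {verb,preposition}; 3:kresoisk {adjective,preposition}; 4:nin {noun}; 5:nin {noun}; 6:chepu {determiner,adjective}; 7:kresoisk {adjective,preposition}.
At position 1, choosing adjective makes rule 3 impossible to satisfy; hence determiner.
At position 2, choosing preposition makes rule 2 impossible to satisfy; hence verb.
At position 3, choosing preposition makes rule 2 impossible to satisfy; hence adjective.
At position 6, choosing determiner makes rule 4 impossible to satisfy; hence adjective.
At position 7, choosing preposition makes rule 2 impossible to satisfy; hence adjective.
The unique satisfying tagging is: determiner verb adjective noun noun adjective adjective.
Rule-by-rule: rule 1 ✓; rule 2 ✓; rule 3 ✓; rule 4 ✓; rule 5 ✓.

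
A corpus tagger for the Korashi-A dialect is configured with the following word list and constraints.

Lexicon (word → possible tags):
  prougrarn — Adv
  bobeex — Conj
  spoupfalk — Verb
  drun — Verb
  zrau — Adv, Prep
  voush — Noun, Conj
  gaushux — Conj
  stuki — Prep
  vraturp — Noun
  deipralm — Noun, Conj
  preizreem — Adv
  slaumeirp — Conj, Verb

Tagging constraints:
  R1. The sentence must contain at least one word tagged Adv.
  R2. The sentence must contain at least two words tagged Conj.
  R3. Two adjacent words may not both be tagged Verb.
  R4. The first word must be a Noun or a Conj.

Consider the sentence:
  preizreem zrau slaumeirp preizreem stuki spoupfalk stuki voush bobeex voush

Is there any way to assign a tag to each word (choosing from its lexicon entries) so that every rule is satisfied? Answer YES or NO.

Candidates per position — 1:preizreem {Adv}; 2:zrau {Adv,Prep}; 3:slaumeirp {Conj,Verb}; 4:preizreem {Adv}; 5:stuki {Prep}; 6:spoupfalk {Verb}; 7:stuki {Prep}; 8:voush {Noun,Conj}; 9:bobeex {Conj}; 10:voush {Noun,Conj}.
Rule 4 cannot be satisfied by any choice of tags from the lexicon.
So there is no consistent tagging.

NO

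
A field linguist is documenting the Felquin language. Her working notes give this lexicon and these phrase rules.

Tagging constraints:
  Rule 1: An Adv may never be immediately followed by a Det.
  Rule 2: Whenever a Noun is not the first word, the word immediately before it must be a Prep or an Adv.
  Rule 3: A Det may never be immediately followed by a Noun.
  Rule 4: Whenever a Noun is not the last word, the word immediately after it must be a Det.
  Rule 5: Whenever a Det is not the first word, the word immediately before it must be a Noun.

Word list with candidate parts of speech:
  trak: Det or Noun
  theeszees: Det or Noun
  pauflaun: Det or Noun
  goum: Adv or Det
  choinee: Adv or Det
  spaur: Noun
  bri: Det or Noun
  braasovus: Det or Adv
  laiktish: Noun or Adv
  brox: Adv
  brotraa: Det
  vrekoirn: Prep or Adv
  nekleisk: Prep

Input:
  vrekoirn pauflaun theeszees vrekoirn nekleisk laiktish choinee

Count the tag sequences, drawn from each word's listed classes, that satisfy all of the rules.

8

Candidates per position — 1:vrekoirn {Prep,Adv}; 2:pauflaun {Det,Noun}; 3:theeszees {Det,Noun}; 4:vrekoirn {Prep,Adv}; 5:nekleisk {Prep}; 6:laiktish {Noun,Adv}; 7:choinee {Adv,Det}.
There are 64 candidate sequences in total.
Checking each against the rules leaves 8 sequences.
Count = 8.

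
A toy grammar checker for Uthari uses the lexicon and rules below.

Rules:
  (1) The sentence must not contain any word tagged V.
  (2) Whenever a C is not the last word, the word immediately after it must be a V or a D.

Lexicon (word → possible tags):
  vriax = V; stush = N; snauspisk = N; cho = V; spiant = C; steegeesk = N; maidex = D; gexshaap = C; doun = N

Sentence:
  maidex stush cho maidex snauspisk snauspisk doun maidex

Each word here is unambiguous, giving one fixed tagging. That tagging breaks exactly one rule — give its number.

Fixed tagging: D N V D N N N D.
Rule check: R1 ✗, R2 ✓.
Only rule 1 fails.

1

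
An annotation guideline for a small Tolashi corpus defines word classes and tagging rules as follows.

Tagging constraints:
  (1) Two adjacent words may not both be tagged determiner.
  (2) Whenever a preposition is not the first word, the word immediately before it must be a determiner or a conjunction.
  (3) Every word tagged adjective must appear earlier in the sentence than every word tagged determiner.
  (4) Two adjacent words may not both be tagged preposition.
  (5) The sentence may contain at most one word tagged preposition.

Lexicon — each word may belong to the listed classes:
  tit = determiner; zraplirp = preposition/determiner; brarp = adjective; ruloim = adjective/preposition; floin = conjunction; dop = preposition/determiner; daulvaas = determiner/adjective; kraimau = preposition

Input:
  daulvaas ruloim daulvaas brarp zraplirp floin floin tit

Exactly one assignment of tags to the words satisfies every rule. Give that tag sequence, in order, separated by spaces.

Candidates per position — 1:daulvaas {determiner,adjective}; 2:ruloim {adjective,preposition}; 3:daulvaas {determiner,adjective}; 4:brarp {adjective}; 5:zraplirp {preposition,determiner}; 6:floin {conjunction}; 7:floin {conjunction}; 8:tit {determiner}.
Position 1: determiner is ruled out by rule 3; that leaves adjective.
Position 2: preposition is ruled out by rule 2; that leaves adjective.
Position 3: determiner is ruled out by rule 3; that leaves adjective.
Position 5: preposition is ruled out by rule 2; that leaves determiner.
So the tagging must be: adjective adjective adjective adjective determiner conjunction conjunction determiner.
Checking: rule 1 holds; rule 2 holds; rule 3 holds; rule 4 holds; rule 5 holds.

adjective adjective adjective adjective determiner conjunction conjunction determiner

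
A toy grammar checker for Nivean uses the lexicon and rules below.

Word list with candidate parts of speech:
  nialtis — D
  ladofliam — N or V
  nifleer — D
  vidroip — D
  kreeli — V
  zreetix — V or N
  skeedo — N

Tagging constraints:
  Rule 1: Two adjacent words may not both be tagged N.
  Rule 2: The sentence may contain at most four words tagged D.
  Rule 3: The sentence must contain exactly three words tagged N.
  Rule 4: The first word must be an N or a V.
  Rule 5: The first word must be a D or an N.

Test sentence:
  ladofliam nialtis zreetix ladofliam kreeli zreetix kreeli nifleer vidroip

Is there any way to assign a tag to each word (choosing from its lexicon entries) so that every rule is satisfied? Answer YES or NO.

YES

Candidates per position — 1:ladofliam {N,V}; 2:nialtis {D}; 3:zreetix {V,N}; 4:ladofliam {N,V}; 5:kreeli {V}; 6:zreetix {V,N}; 7:kreeli {V}; 8:nifleer {D}; 9:vidroip {D}.
One satisfying assignment: N D V N V N V D D.
Checking: rule 1 ✓; rule 2 ✓; rule 3 ✓; rule 4 ✓; rule 5 ✓.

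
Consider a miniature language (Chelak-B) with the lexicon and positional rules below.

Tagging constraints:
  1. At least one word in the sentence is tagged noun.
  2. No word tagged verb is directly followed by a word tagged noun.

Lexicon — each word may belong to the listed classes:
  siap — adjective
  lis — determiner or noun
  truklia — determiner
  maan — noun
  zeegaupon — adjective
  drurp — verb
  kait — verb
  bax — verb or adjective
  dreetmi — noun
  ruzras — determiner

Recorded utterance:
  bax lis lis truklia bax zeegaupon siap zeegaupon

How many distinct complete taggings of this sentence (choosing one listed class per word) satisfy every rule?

Candidates per position — 1:bax {verb,adjective}; 2:lis {determiner,noun}; 3:lis {determiner,noun}; 4:truklia {determiner}; 5:bax {verb,adjective}; 6:zeegaupon {adjective}; 7:siap {adjective}; 8:zeegaupon {adjective}.
There are 16 candidate sequences in total.
Checking each against the rules leaves 8 sequences.
Count = 8.

8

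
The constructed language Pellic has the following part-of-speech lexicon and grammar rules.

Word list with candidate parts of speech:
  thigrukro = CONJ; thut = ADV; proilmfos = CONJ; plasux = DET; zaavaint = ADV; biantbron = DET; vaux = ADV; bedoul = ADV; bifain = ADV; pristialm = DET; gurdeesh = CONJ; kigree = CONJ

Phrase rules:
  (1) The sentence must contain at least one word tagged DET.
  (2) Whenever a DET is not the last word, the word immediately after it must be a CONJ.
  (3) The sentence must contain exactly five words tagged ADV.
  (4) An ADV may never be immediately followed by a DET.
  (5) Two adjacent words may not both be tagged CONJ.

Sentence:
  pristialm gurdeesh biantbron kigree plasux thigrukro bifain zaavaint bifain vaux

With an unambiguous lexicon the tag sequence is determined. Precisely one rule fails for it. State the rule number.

Fixed tagging: DET CONJ DET CONJ DET CONJ ADV ADV ADV ADV.
Rule check: R1 holds, R2 holds, R3 violated, R4 holds, R5 holds.
Only rule 3 fails.

3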